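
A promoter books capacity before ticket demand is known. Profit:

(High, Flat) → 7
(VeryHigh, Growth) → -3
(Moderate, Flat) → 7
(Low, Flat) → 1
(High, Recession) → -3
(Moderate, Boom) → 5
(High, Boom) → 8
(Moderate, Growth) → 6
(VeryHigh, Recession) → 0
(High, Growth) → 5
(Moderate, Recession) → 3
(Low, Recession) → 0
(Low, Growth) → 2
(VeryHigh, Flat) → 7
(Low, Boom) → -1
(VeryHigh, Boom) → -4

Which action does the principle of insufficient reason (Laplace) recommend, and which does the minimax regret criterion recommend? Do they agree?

laplace → Moderate; minimax regret → Moderate (agree)

Row averages: Low=0.5, Moderate=5.25, High=4.25, VeryHigh=0
Highest average = 5.25 → Moderate.
Column bests: Recession=3, Flat=7, Growth=6, Boom=8.
Low regrets: 3, 6, 4, 9 → max 9
Moderate regrets: 0, 0, 0, 3 → max 3
High regrets: 6, 0, 1, 0 → max 6
VeryHigh regrets: 3, 0, 9, 12 → max 12
Smallest max regret = 3 → Moderate.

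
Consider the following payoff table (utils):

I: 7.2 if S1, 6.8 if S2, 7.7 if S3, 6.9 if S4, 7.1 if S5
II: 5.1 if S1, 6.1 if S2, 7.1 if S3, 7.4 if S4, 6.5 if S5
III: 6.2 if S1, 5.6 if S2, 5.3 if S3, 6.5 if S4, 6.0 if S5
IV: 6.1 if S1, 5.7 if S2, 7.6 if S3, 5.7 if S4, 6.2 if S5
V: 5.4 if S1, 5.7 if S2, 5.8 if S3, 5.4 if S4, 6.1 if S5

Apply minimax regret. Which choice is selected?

I

Column bests: S1=7.2, S2=6.8, S3=7.7, S4=7.4, S5=7.1.
I regrets: 0.0, 0.0, 0.0, 0.5, 0.0 → max 0.5
II regrets: 2.1, 0.7, 0.6, 0.0, 0.6 → max 2.1
III regrets: 1.0, 1.2, 2.4, 0.9, 1.1 → max 2.4
IV regrets: 1.1, 1.1, 0.1, 1.7, 0.9 → max 1.7
V regrets: 1.8, 1.1, 1.9, 2.0, 1.0 → max 2.0
Smallest max regret = 0.5 → I.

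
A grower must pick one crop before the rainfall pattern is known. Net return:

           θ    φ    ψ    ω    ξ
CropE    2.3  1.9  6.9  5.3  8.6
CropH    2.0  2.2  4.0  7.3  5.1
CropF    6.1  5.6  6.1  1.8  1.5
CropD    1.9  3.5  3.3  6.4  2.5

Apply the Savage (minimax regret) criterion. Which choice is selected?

CropE

Column bests: θ=6.1, φ=5.6, ψ=6.9, ω=7.3, ξ=8.6.
CropE regrets: 3.8, 3.7, 0.0, 2.0, 0.0 → max 3.8
CropH regrets: 4.1, 3.4, 2.9, 0.0, 3.5 → max 4.1
CropF regrets: 0.0, 0.0, 0.8, 5.5, 7.1 → max 7.1
CropD regrets: 4.2, 2.1, 3.6, 0.9, 6.1 → max 6.1
Smallest max regret = 3.8 → CropE.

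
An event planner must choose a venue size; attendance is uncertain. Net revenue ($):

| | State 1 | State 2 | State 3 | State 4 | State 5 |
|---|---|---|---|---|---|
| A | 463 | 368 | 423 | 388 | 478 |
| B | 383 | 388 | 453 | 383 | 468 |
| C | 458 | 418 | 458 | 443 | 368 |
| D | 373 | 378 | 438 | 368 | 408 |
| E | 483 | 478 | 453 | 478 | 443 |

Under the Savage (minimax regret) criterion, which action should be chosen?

Column bests: State 1=483, State 2=478, State 3=458, State 4=478, State 5=478.
A regrets: 20, 110, 35, 90, 0 → max 110
B regrets: 100, 90, 5, 95, 10 → max 100
C regrets: 25, 60, 0, 35, 110 → max 110
D regrets: 110, 100, 20, 110, 70 → max 110
E regrets: 0, 0, 5, 0, 35 → max 35
Smallest max regret = 35 → E.

E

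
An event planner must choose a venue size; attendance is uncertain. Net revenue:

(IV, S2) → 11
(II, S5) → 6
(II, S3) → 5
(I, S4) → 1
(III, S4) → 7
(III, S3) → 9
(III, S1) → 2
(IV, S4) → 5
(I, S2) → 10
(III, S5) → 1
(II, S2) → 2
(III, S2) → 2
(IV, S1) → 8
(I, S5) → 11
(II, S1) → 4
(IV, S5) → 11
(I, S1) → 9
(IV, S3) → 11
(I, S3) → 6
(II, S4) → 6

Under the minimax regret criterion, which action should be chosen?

IV

Column bests: S1=9, S2=11, S3=11, S4=7, S5=11.
I regrets: 0, 1, 5, 6, 0 → max 6
II regrets: 5, 9, 6, 1, 5 → max 9
III regrets: 7, 9, 2, 0, 10 → max 10
IV regrets: 1, 0, 0, 2, 0 → max 2
Smallest max regret = 2 → IV.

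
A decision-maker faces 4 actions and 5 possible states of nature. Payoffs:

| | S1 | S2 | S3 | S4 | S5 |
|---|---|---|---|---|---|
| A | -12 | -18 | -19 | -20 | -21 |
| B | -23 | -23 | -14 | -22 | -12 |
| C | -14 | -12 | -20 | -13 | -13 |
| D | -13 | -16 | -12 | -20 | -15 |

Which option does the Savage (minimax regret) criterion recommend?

D

Column bests: S1=-12, S2=-12, S3=-12, S4=-13, S5=-12.
A regrets: 0, 6, 7, 7, 9 → max 9
B regrets: 11, 11, 2, 9, 0 → max 11
C regrets: 2, 0, 8, 0, 1 → max 8
D regrets: 1, 4, 0, 7, 3 → max 7
Smallest max regret = 7 → D.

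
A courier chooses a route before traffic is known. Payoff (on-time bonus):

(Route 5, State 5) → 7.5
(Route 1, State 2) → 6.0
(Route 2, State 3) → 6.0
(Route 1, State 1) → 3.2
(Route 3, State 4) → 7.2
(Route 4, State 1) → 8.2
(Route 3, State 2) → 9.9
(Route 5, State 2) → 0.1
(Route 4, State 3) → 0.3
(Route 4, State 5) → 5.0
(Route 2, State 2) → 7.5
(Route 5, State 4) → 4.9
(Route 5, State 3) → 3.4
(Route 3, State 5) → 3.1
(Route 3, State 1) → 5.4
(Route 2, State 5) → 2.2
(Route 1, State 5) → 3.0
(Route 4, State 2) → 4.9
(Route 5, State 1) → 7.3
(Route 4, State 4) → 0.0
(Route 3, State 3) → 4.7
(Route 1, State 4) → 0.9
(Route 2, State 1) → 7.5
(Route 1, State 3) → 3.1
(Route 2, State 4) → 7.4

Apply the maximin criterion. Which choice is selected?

Row minima: Route 1=0.9, Route 2=2.2, Route 3=3.1, Route 4=0.0, Route 5=0.1
Best worst-case = 3.1 → Route 3.

Route 3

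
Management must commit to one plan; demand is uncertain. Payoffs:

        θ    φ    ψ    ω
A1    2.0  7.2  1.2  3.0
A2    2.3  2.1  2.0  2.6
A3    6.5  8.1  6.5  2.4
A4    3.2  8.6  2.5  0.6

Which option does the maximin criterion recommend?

Row minima: A1=1.2, A2=2.0, A3=2.4, A4=0.6
Best worst-case = 2.4 → A3.

A3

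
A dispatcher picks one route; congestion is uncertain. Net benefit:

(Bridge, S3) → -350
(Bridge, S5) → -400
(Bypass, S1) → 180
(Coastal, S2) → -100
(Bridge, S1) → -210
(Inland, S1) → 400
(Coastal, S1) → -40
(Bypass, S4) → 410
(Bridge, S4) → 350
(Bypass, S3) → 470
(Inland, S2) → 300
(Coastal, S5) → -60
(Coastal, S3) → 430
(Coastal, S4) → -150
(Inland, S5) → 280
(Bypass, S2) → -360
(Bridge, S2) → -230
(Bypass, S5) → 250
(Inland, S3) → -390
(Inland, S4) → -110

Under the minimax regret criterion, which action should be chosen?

Coastal

Column bests: S1=400, S2=300, S3=470, S4=410, S5=280.
Inland regrets: 0, 0, 860, 520, 0 → max 860
Coastal regrets: 440, 400, 40, 560, 340 → max 560
Bypass regrets: 220, 660, 0, 0, 30 → max 660
Bridge regrets: 610, 530, 820, 60, 680 → max 820
Smallest max regret = 560 → Coastal.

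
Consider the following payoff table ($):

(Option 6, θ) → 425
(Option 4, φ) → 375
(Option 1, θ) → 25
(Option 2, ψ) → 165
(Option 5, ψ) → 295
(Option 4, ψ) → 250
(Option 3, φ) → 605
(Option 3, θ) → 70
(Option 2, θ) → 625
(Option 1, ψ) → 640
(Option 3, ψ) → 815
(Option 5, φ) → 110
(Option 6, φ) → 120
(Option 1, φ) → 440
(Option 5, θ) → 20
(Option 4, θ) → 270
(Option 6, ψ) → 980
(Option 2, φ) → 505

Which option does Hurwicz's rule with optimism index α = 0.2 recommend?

Option 1: 0.2·640 + 0.8·25 = 148
Option 2: 0.2·625 + 0.8·165 = 257
Option 3: 0.2·815 + 0.8·70 = 219
Option 4: 0.2·375 + 0.8·250 = 275
Option 5: 0.2·295 + 0.8·20 = 75
Option 6: 0.2·980 + 0.8·120 = 292
Highest Hurwicz score = 292 → Option 6.

Option 6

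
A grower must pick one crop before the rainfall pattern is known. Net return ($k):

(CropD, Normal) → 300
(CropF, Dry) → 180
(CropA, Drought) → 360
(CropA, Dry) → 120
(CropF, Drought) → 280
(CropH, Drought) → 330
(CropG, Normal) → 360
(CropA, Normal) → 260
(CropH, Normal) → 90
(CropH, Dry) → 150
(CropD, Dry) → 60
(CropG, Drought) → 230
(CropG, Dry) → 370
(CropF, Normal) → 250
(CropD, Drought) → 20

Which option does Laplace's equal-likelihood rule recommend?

Row averages: CropG=320, CropF=710/3, CropD=380/3, CropH=190, CropA=740/3
Highest average = 320 → CropG.

CropG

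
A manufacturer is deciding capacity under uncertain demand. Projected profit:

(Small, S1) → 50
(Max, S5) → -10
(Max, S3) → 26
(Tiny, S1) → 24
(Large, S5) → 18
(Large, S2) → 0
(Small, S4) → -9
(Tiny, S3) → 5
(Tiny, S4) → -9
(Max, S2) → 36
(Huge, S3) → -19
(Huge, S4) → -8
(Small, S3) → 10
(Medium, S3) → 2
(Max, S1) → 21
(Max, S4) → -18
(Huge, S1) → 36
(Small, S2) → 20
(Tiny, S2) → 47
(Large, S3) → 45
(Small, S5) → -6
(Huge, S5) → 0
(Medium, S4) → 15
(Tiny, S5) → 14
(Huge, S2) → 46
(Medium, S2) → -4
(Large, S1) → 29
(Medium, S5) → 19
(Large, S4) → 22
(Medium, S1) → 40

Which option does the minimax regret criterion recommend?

Small

Column bests: S1=50, S2=47, S3=45, S4=22, S5=19.
Tiny regrets: 26, 0, 40, 31, 5 → max 40
Small regrets: 0, 27, 35, 31, 25 → max 35
Medium regrets: 10, 51, 43, 7, 0 → max 51
Large regrets: 21, 47, 0, 0, 1 → max 47
Huge regrets: 14, 1, 64, 30, 19 → max 64
Max regrets: 29, 11, 19, 40, 29 → max 40
Smallest max regret = 35 → Small.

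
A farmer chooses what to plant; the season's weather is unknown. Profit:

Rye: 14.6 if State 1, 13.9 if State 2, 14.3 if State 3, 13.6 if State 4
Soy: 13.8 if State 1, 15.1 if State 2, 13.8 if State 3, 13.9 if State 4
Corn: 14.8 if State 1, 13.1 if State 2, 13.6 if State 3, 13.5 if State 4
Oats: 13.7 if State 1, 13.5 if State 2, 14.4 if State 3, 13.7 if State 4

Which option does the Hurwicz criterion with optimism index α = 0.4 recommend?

Rye: 0.4·14.6 + 0.6·13.6 = 14
Soy: 0.4·15.1 + 0.6·13.8 = 14.32
Corn: 0.4·14.8 + 0.6·13.1 = 13.78
Oats: 0.4·14.4 + 0.6·13.5 = 13.86
Highest Hurwicz score = 14.32 → Soy.

Soy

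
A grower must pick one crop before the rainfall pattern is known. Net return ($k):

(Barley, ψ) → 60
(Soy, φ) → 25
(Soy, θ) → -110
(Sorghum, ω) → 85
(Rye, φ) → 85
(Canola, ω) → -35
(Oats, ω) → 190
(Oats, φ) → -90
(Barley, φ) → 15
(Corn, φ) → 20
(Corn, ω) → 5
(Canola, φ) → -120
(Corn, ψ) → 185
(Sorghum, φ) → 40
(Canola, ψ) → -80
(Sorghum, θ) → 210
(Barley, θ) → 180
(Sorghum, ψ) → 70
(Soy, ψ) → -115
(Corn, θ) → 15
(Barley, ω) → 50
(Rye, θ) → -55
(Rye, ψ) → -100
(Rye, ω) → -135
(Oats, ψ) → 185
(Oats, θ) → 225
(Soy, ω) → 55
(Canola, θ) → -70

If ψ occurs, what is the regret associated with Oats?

Best payoff under ψ is 185.
Regret = 185 − 185 = 0.

0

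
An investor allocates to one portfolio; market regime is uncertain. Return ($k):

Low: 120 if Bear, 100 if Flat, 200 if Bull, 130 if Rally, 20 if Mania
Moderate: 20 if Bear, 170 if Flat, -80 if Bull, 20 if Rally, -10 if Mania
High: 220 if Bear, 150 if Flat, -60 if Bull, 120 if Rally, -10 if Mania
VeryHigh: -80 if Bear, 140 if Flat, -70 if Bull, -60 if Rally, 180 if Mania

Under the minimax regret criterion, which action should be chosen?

Column bests: Bear=220, Flat=170, Bull=200, Rally=130, Mania=180.
Low regrets: 100, 70, 0, 0, 160 → max 160
Moderate regrets: 200, 0, 280, 110, 190 → max 280
High regrets: 0, 20, 260, 10, 190 → max 260
VeryHigh regrets: 300, 30, 270, 190, 0 → max 300
Smallest max regret = 160 → Low.

Low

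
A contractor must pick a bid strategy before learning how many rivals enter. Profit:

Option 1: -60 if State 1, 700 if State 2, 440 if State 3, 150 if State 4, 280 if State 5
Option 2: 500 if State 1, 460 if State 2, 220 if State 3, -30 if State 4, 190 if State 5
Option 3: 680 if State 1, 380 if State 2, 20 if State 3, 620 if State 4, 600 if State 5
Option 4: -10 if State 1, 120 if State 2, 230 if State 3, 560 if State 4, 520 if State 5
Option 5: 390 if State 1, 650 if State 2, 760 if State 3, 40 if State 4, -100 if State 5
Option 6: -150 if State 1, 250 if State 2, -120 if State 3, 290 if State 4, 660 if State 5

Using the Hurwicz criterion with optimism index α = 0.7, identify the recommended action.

Option 1: 0.7·700 + 0.3·(-60) = 472
Option 2: 0.7·500 + 0.3·(-30) = 341
Option 3: 0.7·680 + 0.3·20 = 482
Option 4: 0.7·560 + 0.3·(-10) = 389
Option 5: 0.7·760 + 0.3·(-100) = 502
Option 6: 0.7·660 + 0.3·(-150) = 417
Highest Hurwicz score = 502 → Option 5.

Option 5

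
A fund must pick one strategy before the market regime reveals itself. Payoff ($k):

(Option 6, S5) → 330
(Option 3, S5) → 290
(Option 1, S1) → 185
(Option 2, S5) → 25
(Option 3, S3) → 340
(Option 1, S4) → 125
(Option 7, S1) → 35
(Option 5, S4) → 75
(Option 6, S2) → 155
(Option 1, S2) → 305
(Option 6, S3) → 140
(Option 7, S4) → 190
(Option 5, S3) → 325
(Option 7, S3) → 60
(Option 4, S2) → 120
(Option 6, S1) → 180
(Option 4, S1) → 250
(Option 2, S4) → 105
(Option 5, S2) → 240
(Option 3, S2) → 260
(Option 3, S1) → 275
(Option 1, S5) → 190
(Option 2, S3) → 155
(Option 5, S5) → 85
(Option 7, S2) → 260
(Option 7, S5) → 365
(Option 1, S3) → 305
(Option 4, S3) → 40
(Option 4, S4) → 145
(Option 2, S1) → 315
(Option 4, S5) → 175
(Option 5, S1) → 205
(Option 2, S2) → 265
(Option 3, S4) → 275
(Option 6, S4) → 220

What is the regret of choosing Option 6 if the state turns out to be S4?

Best payoff under S4 is 275.
Regret = 275 − 220 = 55.

55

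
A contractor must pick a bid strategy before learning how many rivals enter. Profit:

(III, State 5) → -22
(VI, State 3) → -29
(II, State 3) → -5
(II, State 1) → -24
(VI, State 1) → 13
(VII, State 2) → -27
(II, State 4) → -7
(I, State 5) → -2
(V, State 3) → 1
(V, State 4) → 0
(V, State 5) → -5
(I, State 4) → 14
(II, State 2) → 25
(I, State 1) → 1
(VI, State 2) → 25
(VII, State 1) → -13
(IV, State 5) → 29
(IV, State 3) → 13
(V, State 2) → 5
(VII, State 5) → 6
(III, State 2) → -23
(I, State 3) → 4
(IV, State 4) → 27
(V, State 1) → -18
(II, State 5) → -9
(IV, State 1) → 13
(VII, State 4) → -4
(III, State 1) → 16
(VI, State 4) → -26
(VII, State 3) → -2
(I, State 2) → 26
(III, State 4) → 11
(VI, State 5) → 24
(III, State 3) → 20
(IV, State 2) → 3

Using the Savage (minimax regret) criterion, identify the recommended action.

Column bests: State 1=16, State 2=26, State 3=20, State 4=27, State 5=29.
I regrets: 15, 0, 16, 13, 31 → max 31
II regrets: 40, 1, 25, 34, 38 → max 40
III regrets: 0, 49, 0, 16, 51 → max 51
IV regrets: 3, 23, 7, 0, 0 → max 23
V regrets: 34, 21, 19, 27, 34 → max 34
VI regrets: 3, 1, 49, 53, 5 → max 53
VII regrets: 29, 53, 22, 31, 23 → max 53
Smallest max regret = 23 → IV.

IV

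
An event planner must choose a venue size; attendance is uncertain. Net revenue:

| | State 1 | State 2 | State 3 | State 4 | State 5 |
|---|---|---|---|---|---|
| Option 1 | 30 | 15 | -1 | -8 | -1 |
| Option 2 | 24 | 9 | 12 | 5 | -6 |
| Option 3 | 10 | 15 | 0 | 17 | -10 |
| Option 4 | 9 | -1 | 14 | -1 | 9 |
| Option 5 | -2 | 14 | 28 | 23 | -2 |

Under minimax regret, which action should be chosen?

Column bests: State 1=30, State 2=15, State 3=28, State 4=23, State 5=9.
Option 1 regrets: 0, 0, 29, 31, 10 → max 31
Option 2 regrets: 6, 6, 16, 18, 15 → max 18
Option 3 regrets: 20, 0, 28, 6, 19 → max 28
Option 4 regrets: 21, 16, 14, 24, 0 → max 24
Option 5 regrets: 32, 1, 0, 0, 11 → max 32
Smallest max regret = 18 → Option 2.

Option 2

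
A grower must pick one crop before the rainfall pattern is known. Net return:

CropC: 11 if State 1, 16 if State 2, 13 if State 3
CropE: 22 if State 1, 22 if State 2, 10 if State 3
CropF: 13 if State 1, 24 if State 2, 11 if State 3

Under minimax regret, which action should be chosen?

Column bests: State 1=22, State 2=24, State 3=13.
CropC regrets: 11, 8, 0 → max 11
CropE regrets: 0, 2, 3 → max 3
CropF regrets: 9, 0, 2 → max 9
Smallest max regret = 3 → CropE.

CropE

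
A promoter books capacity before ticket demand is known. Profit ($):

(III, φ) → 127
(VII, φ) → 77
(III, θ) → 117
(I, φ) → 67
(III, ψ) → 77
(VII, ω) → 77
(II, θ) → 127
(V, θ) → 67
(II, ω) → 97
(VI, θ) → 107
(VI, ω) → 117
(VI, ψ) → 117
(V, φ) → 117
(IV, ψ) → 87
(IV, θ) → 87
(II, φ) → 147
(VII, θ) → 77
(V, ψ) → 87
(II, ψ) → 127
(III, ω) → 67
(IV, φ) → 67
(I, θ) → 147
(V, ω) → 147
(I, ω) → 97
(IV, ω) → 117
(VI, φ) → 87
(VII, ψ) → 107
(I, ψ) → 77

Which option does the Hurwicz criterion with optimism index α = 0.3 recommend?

I: 0.3·147 + 0.7·67 = 91
II: 0.3·147 + 0.7·97 = 112
III: 0.3·127 + 0.7·67 = 85
IV: 0.3·117 + 0.7·67 = 82
V: 0.3·147 + 0.7·67 = 91
VI: 0.3·117 + 0.7·87 = 96
VII: 0.3·107 + 0.7·77 = 86
Highest Hurwicz score = 112 → II.

II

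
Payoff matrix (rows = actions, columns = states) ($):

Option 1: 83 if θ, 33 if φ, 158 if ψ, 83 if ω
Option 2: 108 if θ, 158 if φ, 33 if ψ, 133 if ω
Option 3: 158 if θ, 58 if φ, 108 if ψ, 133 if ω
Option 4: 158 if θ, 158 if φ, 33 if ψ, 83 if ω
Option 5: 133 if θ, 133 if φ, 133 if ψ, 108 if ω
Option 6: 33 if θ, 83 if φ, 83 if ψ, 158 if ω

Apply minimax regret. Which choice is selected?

Option 5

Column bests: θ=158, φ=158, ψ=158, ω=158.
Option 1 regrets: 75, 125, 0, 75 → max 125
Option 2 regrets: 50, 0, 125, 25 → max 125
Option 3 regrets: 0, 100, 50, 25 → max 100
Option 4 regrets: 0, 0, 125, 75 → max 125
Option 5 regrets: 25, 25, 25, 50 → max 50
Option 6 regrets: 125, 75, 75, 0 → max 125
Smallest max regret = 50 → Option 5.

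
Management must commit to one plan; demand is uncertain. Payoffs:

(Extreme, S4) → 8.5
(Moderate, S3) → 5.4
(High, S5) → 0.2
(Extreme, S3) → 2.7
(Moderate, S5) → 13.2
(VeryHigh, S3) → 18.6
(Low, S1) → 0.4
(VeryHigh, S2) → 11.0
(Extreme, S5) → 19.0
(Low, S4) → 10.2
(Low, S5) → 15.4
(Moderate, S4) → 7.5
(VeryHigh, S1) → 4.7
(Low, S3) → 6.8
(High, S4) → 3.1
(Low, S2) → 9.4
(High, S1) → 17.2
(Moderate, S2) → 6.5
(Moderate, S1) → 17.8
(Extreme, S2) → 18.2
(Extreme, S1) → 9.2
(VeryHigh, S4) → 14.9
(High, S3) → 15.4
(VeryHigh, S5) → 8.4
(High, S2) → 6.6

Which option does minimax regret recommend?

Column bests: S1=17.8, S2=18.2, S3=18.6, S4=14.9, S5=19.0.
Low regrets: 17.4, 8.8, 11.8, 4.7, 3.6 → max 17.4
Moderate regrets: 0.0, 11.7, 13.2, 7.4, 5.8 → max 13.2
High regrets: 0.6, 11.6, 3.2, 11.8, 18.8 → max 18.8
VeryHigh regrets: 13.1, 7.2, 0.0, 0.0, 10.6 → max 13.1
Extreme regrets: 8.6, 0.0, 15.9, 6.4, 0.0 → max 15.9
Smallest max regret = 13.1 → VeryHigh.

VeryHigh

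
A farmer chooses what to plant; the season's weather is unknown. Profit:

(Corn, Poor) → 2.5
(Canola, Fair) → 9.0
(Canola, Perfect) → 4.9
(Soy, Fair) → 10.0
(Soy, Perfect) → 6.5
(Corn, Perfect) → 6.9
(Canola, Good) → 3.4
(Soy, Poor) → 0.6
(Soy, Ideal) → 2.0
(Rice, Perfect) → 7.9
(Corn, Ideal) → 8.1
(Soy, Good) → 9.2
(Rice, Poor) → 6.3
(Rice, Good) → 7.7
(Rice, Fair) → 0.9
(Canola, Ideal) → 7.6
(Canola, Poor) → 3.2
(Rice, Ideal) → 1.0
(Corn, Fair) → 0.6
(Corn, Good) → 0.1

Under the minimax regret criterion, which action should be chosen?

Column bests: Poor=6.3, Fair=10.0, Good=9.2, Ideal=8.1, Perfect=7.9.
Soy regrets: 5.7, 0.0, 0.0, 6.1, 1.4 → max 6.1
Rice regrets: 0.0, 9.1, 1.5, 7.1, 0.0 → max 9.1
Corn regrets: 3.8, 9.4, 9.1, 0.0, 1.0 → max 9.4
Canola regrets: 3.1, 1.0, 5.8, 0.5, 3.0 → max 5.8
Smallest max regret = 5.8 → Canola.

Canola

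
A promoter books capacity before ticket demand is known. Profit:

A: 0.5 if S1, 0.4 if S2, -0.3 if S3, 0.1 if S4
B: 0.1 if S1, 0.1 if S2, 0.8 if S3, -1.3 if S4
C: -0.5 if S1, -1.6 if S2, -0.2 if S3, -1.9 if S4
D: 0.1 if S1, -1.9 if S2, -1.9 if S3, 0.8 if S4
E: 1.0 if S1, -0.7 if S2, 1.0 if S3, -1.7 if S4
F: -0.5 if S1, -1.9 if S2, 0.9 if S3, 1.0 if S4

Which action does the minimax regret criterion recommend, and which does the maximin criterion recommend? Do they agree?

minimax regret → A; maximin → A (agree)

Column bests: S1=1.0, S2=0.4, S3=1.0, S4=1.0.
A regrets: 0.5, 0.0, 1.3, 0.9 → max 1.3
B regrets: 0.9, 0.3, 0.2, 2.3 → max 2.3
C regrets: 1.5, 2.0, 1.2, 2.9 → max 2.9
D regrets: 0.9, 2.3, 2.9, 0.2 → max 2.9
E regrets: 0.0, 1.1, 0.0, 2.7 → max 2.7
F regrets: 1.5, 2.3, 0.1, 0.0 → max 2.3
Smallest max regret = 1.3 → A.
Row minima: A=-0.3, B=-1.3, C=-1.9, D=-1.9, E=-1.7, F=-1.9
Best worst-case = -0.3 → A.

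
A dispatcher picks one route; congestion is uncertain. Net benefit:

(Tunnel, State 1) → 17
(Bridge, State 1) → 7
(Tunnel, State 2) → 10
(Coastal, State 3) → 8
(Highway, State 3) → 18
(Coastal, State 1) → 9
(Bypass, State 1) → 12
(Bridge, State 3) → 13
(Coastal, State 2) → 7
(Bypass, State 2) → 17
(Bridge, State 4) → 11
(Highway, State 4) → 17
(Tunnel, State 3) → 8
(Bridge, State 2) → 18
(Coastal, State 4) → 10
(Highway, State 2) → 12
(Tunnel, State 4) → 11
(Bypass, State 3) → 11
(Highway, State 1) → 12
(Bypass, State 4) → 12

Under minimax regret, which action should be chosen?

Highway

Column bests: State 1=17, State 2=18, State 3=18, State 4=17.
Bridge regrets: 10, 0, 5, 6 → max 10
Bypass regrets: 5, 1, 7, 5 → max 7
Coastal regrets: 8, 11, 10, 7 → max 11
Tunnel regrets: 0, 8, 10, 6 → max 10
Highway regrets: 5, 6, 0, 0 → max 6
Smallest max regret = 6 → Highway.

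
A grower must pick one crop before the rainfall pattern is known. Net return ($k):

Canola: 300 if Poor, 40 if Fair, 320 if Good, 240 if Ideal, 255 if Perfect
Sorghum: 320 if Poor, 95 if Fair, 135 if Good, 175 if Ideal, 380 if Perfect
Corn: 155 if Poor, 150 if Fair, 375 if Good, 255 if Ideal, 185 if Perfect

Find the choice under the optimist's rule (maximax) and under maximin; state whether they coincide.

maximax → Sorghum; maximin → Corn (disagree)

Row maxima: Canola=320, Sorghum=380, Corn=375
Best best-case = 380 → Sorghum.
Row minima: Canola=40, Sorghum=95, Corn=150
Best worst-case = 150 → Corn.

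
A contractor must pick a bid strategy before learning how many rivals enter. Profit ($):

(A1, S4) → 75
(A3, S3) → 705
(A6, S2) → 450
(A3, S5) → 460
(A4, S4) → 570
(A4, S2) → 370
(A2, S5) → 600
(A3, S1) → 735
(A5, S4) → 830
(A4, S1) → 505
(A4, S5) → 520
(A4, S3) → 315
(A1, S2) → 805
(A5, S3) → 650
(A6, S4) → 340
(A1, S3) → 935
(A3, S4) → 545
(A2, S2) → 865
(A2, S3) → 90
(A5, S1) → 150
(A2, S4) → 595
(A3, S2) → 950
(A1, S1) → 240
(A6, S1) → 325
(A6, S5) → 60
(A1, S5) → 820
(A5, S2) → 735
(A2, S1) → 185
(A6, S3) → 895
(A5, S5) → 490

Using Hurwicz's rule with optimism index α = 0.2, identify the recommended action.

A1: 0.2·935 + 0.8·75 = 247
A2: 0.2·865 + 0.8·90 = 245
A3: 0.2·950 + 0.8·460 = 558
A4: 0.2·570 + 0.8·315 = 366
A5: 0.2·830 + 0.8·150 = 286
A6: 0.2·895 + 0.8·60 = 227
Highest Hurwicz score = 558 → A3.

A3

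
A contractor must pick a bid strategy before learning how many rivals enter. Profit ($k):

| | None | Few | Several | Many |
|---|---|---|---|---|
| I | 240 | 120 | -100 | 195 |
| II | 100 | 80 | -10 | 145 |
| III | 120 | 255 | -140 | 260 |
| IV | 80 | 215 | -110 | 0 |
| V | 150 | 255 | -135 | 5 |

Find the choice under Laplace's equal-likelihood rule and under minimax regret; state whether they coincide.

laplace → III; minimax regret → III (agree)

Row averages: I=113.75, II=78.75, III=123.75, IV=46.25, V=68.75
Highest average = 123.75 → III.
Column bests: None=240, Few=255, Several=-10, Many=260.
I regrets: 0, 135, 90, 65 → max 135
II regrets: 140, 175, 0, 115 → max 175
III regrets: 120, 0, 130, 0 → max 130
IV regrets: 160, 40, 100, 260 → max 260
V regrets: 90, 0, 125, 255 → max 255
Smallest max regret = 130 → III.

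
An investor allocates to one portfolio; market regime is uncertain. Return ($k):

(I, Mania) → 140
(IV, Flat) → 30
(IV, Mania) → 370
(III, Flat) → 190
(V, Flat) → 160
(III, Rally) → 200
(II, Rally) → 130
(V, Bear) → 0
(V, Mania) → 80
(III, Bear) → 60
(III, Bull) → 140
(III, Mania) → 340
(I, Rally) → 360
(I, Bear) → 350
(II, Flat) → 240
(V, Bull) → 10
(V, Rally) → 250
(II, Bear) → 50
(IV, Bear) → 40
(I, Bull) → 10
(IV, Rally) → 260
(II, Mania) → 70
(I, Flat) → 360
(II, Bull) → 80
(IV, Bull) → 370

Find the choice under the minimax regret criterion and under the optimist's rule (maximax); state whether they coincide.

Column bests: Bear=350, Flat=360, Bull=370, Rally=360, Mania=370.
I regrets: 0, 0, 360, 0, 230 → max 360
II regrets: 300, 120, 290, 230, 300 → max 300
III regrets: 290, 170, 230, 160, 30 → max 290
IV regrets: 310, 330, 0, 100, 0 → max 330
V regrets: 350, 200, 360, 110, 290 → max 360
Smallest max regret = 290 → III.
Row maxima: I=360, II=240, III=340, IV=370, V=250
Best best-case = 370 → IV.

minimax regret → III; maximax → IV (disagree)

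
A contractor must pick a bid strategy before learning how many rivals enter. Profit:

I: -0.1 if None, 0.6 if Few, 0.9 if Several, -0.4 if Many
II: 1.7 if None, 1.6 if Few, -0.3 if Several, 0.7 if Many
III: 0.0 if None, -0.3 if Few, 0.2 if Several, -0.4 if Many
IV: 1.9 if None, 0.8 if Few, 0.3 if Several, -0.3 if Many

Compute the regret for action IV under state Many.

Best payoff under Many is 0.7.
Regret = 0.7 − (-0.3) = 1.0.

1.0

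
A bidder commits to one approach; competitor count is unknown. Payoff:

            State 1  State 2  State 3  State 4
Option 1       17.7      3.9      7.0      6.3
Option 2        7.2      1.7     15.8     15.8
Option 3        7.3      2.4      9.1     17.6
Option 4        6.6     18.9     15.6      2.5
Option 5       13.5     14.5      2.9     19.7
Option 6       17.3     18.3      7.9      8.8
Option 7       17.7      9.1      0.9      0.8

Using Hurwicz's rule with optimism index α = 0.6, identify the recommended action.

Option 6

Option 1: 0.6·17.7 + 0.4·3.9 = 12.18
Option 2: 0.6·15.8 + 0.4·1.7 = 10.16
Option 3: 0.6·17.6 + 0.4·2.4 = 11.52
Option 4: 0.6·18.9 + 0.4·2.5 = 12.34
Option 5: 0.6·19.7 + 0.4·2.9 = 12.98
Option 6: 0.6·18.3 + 0.4·7.9 = 14.14
Option 7: 0.6·17.7 + 0.4·0.8 = 10.94
Highest Hurwicz score = 14.14 → Option 6.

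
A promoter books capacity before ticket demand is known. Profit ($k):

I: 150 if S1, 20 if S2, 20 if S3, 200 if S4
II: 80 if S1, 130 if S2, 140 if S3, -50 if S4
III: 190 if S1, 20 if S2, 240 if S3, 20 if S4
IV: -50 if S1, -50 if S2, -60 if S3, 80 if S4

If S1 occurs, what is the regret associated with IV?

240

Best payoff under S1 is 190.
Regret = 190 − (-50) = 240.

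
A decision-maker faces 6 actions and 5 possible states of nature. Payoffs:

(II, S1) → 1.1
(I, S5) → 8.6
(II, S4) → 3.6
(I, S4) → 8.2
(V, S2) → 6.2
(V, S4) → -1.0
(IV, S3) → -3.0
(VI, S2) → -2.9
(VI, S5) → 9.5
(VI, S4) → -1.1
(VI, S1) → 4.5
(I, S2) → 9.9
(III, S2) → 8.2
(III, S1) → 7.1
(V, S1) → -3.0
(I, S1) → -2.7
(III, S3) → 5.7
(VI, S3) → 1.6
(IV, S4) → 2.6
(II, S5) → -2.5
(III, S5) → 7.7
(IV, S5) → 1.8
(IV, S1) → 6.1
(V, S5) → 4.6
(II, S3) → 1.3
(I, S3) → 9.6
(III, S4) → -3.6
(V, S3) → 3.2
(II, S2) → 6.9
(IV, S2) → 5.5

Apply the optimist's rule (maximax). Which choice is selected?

Row maxima: I=9.9, II=6.9, III=8.2, IV=6.1, V=6.2, VI=9.5
Best best-case = 9.9 → I.

I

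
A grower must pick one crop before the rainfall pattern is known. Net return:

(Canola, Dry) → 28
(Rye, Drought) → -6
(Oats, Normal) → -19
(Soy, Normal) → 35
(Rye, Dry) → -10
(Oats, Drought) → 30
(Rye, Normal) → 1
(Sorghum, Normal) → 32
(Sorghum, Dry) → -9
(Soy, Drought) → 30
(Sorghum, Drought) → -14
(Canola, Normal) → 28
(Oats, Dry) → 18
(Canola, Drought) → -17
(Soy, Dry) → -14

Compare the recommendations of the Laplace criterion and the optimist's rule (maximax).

laplace → Soy; maximax → Soy (agree)

Row averages: Soy=17, Sorghum=3, Rye=-5, Canola=13, Oats=29/3
Highest average = 17 → Soy.
Row maxima: Soy=35, Sorghum=32, Rye=1, Canola=28, Oats=30
Best best-case = 35 → Soy.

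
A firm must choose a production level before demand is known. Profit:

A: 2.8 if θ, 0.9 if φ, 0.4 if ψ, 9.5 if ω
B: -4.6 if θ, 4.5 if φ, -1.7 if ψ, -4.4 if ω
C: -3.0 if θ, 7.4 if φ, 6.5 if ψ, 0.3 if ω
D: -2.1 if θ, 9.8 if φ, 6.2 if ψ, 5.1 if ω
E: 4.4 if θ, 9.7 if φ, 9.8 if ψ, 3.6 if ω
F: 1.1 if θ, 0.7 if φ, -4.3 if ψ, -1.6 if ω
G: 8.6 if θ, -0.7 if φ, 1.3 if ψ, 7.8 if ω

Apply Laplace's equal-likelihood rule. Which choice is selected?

E

Row averages: A=3.4, B=-1.55, C=2.8, D=4.75, E=6.875, F=-1.025, G=4.25
Highest average = 6.875 → E.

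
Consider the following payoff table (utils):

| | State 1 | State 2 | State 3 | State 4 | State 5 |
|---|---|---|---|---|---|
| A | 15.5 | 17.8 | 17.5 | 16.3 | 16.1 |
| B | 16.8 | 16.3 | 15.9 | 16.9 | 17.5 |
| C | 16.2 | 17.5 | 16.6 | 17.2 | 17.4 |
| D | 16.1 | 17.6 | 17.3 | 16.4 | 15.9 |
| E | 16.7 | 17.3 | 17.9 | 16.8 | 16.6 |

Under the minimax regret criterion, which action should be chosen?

Column bests: State 1=16.8, State 2=17.8, State 3=17.9, State 4=17.2, State 5=17.5.
A regrets: 1.3, 0.0, 0.4, 0.9, 1.4 → max 1.4
B regrets: 0.0, 1.5, 2.0, 0.3, 0.0 → max 2.0
C regrets: 0.6, 0.3, 1.3, 0.0, 0.1 → max 1.3
D regrets: 0.7, 0.2, 0.6, 0.8, 1.6 → max 1.6
E regrets: 0.1, 0.5, 0.0, 0.4, 0.9 → max 0.9
Smallest max regret = 0.9 → E.

E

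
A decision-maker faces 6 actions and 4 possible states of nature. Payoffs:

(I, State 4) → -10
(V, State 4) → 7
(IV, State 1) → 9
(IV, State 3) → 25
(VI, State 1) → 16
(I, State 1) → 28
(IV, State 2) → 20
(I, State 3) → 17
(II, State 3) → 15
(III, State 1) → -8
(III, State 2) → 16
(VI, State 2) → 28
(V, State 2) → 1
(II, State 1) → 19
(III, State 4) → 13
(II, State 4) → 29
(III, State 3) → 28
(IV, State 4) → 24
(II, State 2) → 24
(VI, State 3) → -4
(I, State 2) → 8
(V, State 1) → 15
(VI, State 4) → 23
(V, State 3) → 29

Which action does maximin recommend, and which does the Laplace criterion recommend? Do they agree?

Row minima: I=-10, II=15, III=-8, IV=9, V=1, VI=-4
Best worst-case = 15 → II.
Row averages: I=10.75, II=21.75, III=12.25, IV=19.5, V=13, VI=15.75
Highest average = 21.75 → II.

maximin → II; laplace → II (agree)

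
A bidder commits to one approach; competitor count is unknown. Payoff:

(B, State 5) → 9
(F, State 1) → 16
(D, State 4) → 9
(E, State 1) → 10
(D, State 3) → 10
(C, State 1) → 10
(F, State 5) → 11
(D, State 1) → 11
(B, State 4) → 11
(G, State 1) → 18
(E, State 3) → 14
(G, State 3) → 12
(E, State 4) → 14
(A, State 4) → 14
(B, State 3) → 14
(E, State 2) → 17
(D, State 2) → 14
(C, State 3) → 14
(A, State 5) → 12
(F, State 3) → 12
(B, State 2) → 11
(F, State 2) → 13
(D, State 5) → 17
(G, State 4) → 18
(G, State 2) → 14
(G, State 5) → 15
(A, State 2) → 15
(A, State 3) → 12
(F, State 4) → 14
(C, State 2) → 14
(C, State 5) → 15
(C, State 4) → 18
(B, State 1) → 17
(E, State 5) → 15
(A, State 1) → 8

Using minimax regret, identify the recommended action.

Column bests: State 1=18, State 2=17, State 3=14, State 4=18, State 5=17.
A regrets: 10, 2, 2, 4, 5 → max 10
B regrets: 1, 6, 0, 7, 8 → max 8
C regrets: 8, 3, 0, 0, 2 → max 8
D regrets: 7, 3, 4, 9, 0 → max 9
E regrets: 8, 0, 0, 4, 2 → max 8
F regrets: 2, 4, 2, 4, 6 → max 6
G regrets: 0, 3, 2, 0, 2 → max 3
Smallest max regret = 3 → G.

G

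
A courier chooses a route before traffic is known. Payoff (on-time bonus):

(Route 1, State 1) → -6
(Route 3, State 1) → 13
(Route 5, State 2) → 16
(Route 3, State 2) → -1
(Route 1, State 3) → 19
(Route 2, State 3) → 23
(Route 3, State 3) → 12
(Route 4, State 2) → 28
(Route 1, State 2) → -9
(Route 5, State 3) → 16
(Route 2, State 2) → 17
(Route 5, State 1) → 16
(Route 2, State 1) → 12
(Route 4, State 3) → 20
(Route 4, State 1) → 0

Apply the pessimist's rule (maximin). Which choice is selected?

Row minima: Route 1=-9, Route 2=12, Route 3=-1, Route 4=0, Route 5=16
Best worst-case = 16 → Route 5.

Route 5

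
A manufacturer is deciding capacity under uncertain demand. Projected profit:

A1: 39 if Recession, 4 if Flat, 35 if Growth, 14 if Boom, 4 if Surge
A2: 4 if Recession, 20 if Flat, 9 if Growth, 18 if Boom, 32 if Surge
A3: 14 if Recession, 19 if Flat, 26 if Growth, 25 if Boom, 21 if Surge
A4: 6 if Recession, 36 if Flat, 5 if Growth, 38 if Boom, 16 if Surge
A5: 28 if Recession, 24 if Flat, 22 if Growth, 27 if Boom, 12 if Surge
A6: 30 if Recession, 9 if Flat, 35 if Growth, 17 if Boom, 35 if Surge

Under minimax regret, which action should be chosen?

Column bests: Recession=39, Flat=36, Growth=35, Boom=38, Surge=35.
A1 regrets: 0, 32, 0, 24, 31 → max 32
A2 regrets: 35, 16, 26, 20, 3 → max 35
A3 regrets: 25, 17, 9, 13, 14 → max 25
A4 regrets: 33, 0, 30, 0, 19 → max 33
A5 regrets: 11, 12, 13, 11, 23 → max 23
A6 regrets: 9, 27, 0, 21, 0 → max 27
Smallest max regret = 23 → A5.

A5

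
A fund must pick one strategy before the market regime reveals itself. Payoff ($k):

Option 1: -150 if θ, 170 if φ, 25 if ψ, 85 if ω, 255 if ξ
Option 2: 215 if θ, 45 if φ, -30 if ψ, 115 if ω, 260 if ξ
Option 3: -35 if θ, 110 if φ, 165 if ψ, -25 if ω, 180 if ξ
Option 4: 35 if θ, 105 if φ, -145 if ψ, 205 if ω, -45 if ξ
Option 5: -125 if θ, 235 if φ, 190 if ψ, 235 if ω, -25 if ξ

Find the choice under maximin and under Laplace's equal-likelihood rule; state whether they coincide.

maximin → Option 2; laplace → Option 2 (agree)

Row minima: Option 1=-150, Option 2=-30, Option 3=-35, Option 4=-145, Option 5=-125
Best worst-case = -30 → Option 2.
Row averages: Option 1=77, Option 2=121, Option 3=79, Option 4=31, Option 5=102
Highest average = 121 → Option 2.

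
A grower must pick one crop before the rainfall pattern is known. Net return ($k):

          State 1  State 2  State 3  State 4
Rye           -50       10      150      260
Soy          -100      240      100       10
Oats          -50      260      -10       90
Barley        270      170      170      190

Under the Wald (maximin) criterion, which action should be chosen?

Barley

Row minima: Rye=-50, Soy=-100, Oats=-50, Barley=170
Best worst-case = 170 → Barley.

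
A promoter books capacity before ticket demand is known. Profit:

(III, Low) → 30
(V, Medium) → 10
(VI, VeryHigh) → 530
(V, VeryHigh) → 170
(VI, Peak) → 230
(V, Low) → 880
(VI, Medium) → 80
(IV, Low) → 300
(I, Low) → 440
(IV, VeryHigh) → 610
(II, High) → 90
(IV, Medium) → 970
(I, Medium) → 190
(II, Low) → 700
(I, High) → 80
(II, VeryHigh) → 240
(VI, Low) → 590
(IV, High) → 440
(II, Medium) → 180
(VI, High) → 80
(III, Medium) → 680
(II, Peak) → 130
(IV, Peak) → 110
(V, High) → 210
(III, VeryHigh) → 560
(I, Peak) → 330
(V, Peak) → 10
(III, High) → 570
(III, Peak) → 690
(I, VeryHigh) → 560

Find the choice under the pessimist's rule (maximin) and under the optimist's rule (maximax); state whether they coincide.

Row minima: I=80, II=90, III=30, IV=110, V=10, VI=80
Best worst-case = 110 → IV.
Row maxima: I=560, II=700, III=690, IV=970, V=880, VI=590
Best best-case = 970 → IV.

maximin → IV; maximax → IV (agree)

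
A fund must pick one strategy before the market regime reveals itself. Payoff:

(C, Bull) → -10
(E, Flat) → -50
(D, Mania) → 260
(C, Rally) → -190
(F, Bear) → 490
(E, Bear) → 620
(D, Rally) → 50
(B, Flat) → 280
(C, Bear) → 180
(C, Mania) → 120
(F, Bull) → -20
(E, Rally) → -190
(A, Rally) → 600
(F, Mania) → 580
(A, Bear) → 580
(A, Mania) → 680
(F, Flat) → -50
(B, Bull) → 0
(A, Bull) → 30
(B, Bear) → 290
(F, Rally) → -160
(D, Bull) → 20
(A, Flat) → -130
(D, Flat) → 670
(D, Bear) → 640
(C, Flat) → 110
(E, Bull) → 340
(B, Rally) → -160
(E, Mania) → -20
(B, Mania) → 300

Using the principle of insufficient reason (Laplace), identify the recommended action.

A

Row averages: A=352, B=142, C=42, D=328, E=140, F=168
Highest average = 352 → A.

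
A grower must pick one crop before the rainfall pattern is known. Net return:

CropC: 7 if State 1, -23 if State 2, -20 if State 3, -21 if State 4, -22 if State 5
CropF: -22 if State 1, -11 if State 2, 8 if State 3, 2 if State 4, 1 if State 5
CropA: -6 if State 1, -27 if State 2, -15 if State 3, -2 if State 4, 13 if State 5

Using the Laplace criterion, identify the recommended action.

CropF

Row averages: CropC=-15.8, CropF=-4.4, CropA=-7.4
Highest average = -4.4 → CropF.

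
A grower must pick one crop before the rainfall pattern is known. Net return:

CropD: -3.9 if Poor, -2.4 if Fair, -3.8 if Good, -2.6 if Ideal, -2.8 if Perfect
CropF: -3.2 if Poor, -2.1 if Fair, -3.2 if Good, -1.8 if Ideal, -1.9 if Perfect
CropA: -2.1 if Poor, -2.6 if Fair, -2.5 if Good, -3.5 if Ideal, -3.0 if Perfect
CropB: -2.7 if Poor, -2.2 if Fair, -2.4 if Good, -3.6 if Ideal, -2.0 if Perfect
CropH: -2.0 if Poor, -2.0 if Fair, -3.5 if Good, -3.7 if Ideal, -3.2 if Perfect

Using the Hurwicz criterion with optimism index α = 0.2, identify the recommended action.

CropD: 0.2·(-2.4) + 0.8·(-3.9) = -3.6
CropF: 0.2·(-1.8) + 0.8·(-3.2) = -2.92
CropA: 0.2·(-2.1) + 0.8·(-3.5) = -3.22
CropB: 0.2·(-2.0) + 0.8·(-3.6) = -3.28
CropH: 0.2·(-2.0) + 0.8·(-3.7) = -3.36
Highest Hurwicz score = -2.92 → CropF.

CropF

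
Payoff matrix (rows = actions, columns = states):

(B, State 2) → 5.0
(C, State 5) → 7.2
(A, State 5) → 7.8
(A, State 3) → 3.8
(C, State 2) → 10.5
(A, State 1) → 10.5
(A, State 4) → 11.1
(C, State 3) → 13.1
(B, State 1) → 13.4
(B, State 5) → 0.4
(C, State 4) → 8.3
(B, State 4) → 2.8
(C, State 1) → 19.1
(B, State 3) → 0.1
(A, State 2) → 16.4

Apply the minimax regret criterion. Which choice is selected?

Column bests: State 1=19.1, State 2=16.4, State 3=13.1, State 4=11.1, State 5=7.8.
A regrets: 8.6, 0.0, 9.3, 0.0, 0.0 → max 9.3
B regrets: 5.7, 11.4, 13.0, 8.3, 7.4 → max 13.0
C regrets: 0.0, 5.9, 0.0, 2.8, 0.6 → max 5.9
Smallest max regret = 5.9 → C.

C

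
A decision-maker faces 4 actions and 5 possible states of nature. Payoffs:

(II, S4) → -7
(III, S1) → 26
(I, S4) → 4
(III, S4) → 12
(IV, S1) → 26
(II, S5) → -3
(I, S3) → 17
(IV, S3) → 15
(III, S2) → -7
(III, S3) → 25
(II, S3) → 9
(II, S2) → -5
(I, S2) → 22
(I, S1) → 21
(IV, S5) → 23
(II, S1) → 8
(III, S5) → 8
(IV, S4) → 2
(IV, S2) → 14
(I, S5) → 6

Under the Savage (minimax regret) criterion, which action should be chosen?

IV

Column bests: S1=26, S2=22, S3=25, S4=12, S5=23.
I regrets: 5, 0, 8, 8, 17 → max 17
II regrets: 18, 27, 16, 19, 26 → max 27
III regrets: 0, 29, 0, 0, 15 → max 29
IV regrets: 0, 8, 10, 10, 0 → max 10
Smallest max regret = 10 → IV.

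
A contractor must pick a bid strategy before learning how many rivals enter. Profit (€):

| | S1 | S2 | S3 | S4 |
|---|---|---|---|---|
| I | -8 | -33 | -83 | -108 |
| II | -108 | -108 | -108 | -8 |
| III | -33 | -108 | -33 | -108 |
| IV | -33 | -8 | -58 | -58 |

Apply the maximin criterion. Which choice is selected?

Row minima: I=-108, II=-108, III=-108, IV=-58
Best worst-case = -58 → IV.

IV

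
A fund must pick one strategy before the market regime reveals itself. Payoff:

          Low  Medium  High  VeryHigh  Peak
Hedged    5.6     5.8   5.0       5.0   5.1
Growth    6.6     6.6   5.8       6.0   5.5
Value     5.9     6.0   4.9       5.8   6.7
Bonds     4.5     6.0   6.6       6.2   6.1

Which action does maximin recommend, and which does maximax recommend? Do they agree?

maximin → Growth; maximax → Value (disagree)

Row minima: Hedged=5.0, Growth=5.5, Value=4.9, Bonds=4.5
Best worst-case = 5.5 → Growth.
Row maxima: Hedged=5.8, Growth=6.6, Value=6.7, Bonds=6.6
Best best-case = 6.7 → Value.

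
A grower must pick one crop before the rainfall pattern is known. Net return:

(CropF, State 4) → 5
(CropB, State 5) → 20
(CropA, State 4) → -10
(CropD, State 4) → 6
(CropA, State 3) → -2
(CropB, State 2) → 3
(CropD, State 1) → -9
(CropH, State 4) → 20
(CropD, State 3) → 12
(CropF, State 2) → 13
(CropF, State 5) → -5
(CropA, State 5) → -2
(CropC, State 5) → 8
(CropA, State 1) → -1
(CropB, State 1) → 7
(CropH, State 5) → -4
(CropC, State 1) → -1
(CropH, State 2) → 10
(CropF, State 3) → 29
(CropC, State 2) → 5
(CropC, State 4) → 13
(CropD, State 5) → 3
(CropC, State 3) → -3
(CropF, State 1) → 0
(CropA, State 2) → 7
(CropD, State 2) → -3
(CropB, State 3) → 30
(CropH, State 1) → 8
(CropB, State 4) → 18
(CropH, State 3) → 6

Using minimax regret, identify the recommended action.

Column bests: State 1=8, State 2=13, State 3=30, State 4=20, State 5=20.
CropD regrets: 17, 16, 18, 14, 17 → max 18
CropA regrets: 9, 6, 32, 30, 22 → max 32
CropB regrets: 1, 10, 0, 2, 0 → max 10
CropF regrets: 8, 0, 1, 15, 25 → max 25
CropC regrets: 9, 8, 33, 7, 12 → max 33
CropH regrets: 0, 3, 24, 0, 24 → max 24
Smallest max regret = 10 → CropB.

CropB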